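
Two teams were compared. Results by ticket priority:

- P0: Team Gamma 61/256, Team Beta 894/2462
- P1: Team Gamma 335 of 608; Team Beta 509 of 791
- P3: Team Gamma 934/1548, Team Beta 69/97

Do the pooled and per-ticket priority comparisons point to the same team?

No

P0: Team Gamma 61/256 = 23.8%, Team Beta 894/2462 = 36.3% → Team Beta
P1: Team Gamma 335/608 = 55.1%, Team Beta 509/791 = 64.3% → Team Beta
P3: Team Gamma 934/1548 = 60.3%, Team Beta 69/97 = 71.1% → Team Beta
Overall: Team Gamma 1330/2412 = 55.1%, Team Beta 1472/3350 = 43.9% → Team Gamma
Team Beta wins each ticket group but Team Gamma wins overall — the comparison reverses. Team Beta's tickets skew toward P0, which has a lower base rate.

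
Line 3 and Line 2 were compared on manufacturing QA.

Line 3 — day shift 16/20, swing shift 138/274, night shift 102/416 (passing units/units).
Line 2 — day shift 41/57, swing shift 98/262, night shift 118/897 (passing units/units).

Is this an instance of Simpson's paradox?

Day shift: Line 3 16/20 = 80.0%, Line 2 41/57 = 71.9% → Line 3
Swing shift: Line 3 138/274 = 50.4%, Line 2 98/262 = 37.4% → Line 3
Night shift: Line 3 102/416 = 24.5%, Line 2 118/897 = 13.2% → Line 3
Overall: Line 3 256/710 = 36.1%, Line 2 257/1216 = 21.1% → Line 3
Line 3 wins overall and in every shift group — no reversal.

No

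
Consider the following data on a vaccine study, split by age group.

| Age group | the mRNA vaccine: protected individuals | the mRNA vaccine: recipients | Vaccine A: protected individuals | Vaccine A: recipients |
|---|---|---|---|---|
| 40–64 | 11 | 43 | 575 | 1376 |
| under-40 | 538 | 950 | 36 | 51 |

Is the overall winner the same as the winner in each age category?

40–64: the mRNA vaccine 11/43 = 25.6%, Vaccine A 575/1376 = 41.8% → Vaccine A
Under-40: the mRNA vaccine 538/950 = 56.6%, Vaccine A 36/51 = 70.6% → Vaccine A
Overall: the mRNA vaccine 549/993 = 55.3%, Vaccine A 611/1427 = 42.8% → the mRNA vaccine
Vaccine A wins each age group but the mRNA vaccine wins overall — the comparison reverses. Vaccine A's recipients skew toward 40–64, which has a lower base rate.

No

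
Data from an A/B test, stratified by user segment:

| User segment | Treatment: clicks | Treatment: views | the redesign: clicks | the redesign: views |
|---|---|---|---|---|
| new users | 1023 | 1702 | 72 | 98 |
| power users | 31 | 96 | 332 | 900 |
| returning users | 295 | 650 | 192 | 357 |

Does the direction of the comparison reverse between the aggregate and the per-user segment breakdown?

Yes

New users: Treatment 1023/1702 = 60.1%, the redesign 72/98 = 73.5% → the redesign
Power users: Treatment 31/96 = 32.3%, the redesign 332/900 = 36.9% → the redesign
Returning users: Treatment 295/650 = 45.4%, the redesign 192/357 = 53.8% → the redesign
Overall: Treatment 1349/2448 = 55.1%, the redesign 596/1355 = 44.0% → Treatment
The redesign wins each user group but Treatment wins overall — the comparison reverses. The redesign's views skew toward power users, which has a lower base rate.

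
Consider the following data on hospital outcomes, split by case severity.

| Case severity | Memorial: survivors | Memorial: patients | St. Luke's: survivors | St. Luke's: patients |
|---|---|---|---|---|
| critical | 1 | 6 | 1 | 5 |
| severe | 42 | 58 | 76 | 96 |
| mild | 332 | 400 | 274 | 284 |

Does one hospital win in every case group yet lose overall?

No

Critical: Memorial 1/6 = 16.7%, St. Luke's 1/5 = 20.0% → St. Luke's
Severe: Memorial 42/58 = 72.4%, St. Luke's 76/96 = 79.2% → St. Luke's
Mild: Memorial 332/400 = 83.0%, St. Luke's 274/284 = 96.5% → St. Luke's
Overall: Memorial 375/464 = 80.8%, St. Luke's 351/385 = 91.2% → St. Luke's
St. Luke's wins overall and in every case group — no reversal.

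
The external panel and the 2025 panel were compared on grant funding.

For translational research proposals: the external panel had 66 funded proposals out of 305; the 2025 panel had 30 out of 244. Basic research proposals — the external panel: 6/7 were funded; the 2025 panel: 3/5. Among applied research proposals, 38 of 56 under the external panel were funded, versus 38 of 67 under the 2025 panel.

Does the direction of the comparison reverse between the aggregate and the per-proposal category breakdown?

No

Translational research: the external panel 66/305 = 21.6%, the 2025 panel 30/244 = 12.3% → the external panel
Basic research: the external panel 6/7 = 85.7%, the 2025 panel 3/5 = 60.0% → the external panel
Applied research: the external panel 38/56 = 67.9%, the 2025 panel 38/67 = 56.7% → the external panel
Overall: the external panel 110/368 = 29.9%, the 2025 panel 71/316 = 22.5% → the external panel
The external panel wins overall and in every proposal group — no reversal.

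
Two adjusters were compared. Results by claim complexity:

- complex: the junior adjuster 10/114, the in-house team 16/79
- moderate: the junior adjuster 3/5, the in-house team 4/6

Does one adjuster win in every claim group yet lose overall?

Complex: the junior adjuster 10/114 = 8.8%, the in-house team 16/79 = 20.3% → the in-house team
Moderate: the junior adjuster 3/5 = 60.0%, the in-house team 4/6 = 66.7% → the in-house team
Overall: the junior adjuster 13/119 = 10.9%, the in-house team 20/85 = 23.5% → the in-house team
The in-house team wins overall and in every claim group — no reversal.

No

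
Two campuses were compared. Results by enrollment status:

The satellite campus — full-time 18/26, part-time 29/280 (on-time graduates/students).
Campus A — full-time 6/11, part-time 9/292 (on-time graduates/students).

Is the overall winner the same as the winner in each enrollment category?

Full-time: the satellite campus 18/26 = 69.2%, Campus A 6/11 = 54.5% → the satellite campus
Part-time: the satellite campus 29/280 = 10.4%, Campus A 9/292 = 3.1% → the satellite campus
Overall: the satellite campus 47/306 = 15.4%, Campus A 15/303 = 5.0% → the satellite campus
The satellite campus wins overall and in every enrollment group — no reversal.

Yes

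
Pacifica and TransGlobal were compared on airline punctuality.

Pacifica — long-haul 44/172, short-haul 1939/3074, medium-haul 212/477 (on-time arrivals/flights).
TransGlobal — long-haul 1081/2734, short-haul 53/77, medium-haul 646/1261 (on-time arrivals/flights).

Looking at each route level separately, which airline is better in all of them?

Long-haul: Pacifica 44/172 = 25.6%, TransGlobal 1081/2734 = 39.5% → TransGlobal
Short-haul: Pacifica 1939/3074 = 63.1%, TransGlobal 53/77 = 68.8% → TransGlobal
Medium-haul: Pacifica 212/477 = 44.4%, TransGlobal 646/1261 = 51.2% → TransGlobal
TransGlobal has the higher rate in all 3 groups.

TransGlobal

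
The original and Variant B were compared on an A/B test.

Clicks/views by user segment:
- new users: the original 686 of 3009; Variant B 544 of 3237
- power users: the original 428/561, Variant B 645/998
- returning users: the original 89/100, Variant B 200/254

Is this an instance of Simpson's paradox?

New users: the original 686/3009 = 22.8%, Variant B 544/3237 = 16.8% → the original
Power users: the original 428/561 = 76.3%, Variant B 645/998 = 64.6% → the original
Returning users: the original 89/100 = 89.0%, Variant B 200/254 = 78.7% → the original
Overall: the original 1203/3670 = 32.8%, Variant B 1389/4489 = 30.9% → the original
The original wins overall and in every user group — no reversal.

No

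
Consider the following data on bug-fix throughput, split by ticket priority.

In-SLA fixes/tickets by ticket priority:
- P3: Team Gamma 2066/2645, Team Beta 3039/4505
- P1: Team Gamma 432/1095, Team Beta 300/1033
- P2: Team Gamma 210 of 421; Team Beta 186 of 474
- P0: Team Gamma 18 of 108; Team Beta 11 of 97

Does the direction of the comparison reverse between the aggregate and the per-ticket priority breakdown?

P3: Team Gamma 2066/2645 = 78.1%, Team Beta 3039/4505 = 67.5% → Team Gamma
P1: Team Gamma 432/1095 = 39.5%, Team Beta 300/1033 = 29.0% → Team Gamma
P2: Team Gamma 210/421 = 49.9%, Team Beta 186/474 = 39.2% → Team Gamma
P0: Team Gamma 18/108 = 16.7%, Team Beta 11/97 = 11.3% → Team Gamma
Overall: Team Gamma 2726/4269 = 63.9%, Team Beta 3536/6109 = 57.9% → Team Gamma
Team Gamma wins overall and in every ticket group — no reversal.

No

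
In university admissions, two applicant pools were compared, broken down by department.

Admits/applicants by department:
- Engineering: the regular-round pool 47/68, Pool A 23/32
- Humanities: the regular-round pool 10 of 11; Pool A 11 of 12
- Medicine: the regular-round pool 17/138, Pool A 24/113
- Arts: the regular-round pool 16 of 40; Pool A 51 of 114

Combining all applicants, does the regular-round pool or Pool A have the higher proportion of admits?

Pool A

Engineering: the regular-round pool 47/68 = 69.1%, Pool A 23/32 = 71.9% → Pool A
Humanities: the regular-round pool 10/11 = 90.9%, Pool A 11/12 = 91.7% → Pool A
Medicine: the regular-round pool 17/138 = 12.3%, Pool A 24/113 = 21.2% → Pool A
Arts: the regular-round pool 16/40 = 40.0%, Pool A 51/114 = 44.7% → Pool A
Overall: the regular-round pool 90/257 = 35.0%, Pool A 109/271 = 40.2% → Pool A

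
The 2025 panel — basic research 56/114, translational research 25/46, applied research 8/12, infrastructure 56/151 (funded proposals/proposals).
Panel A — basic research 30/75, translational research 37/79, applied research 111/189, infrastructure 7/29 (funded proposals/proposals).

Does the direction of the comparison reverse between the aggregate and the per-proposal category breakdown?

Basic research: the 2025 panel 56/114 = 49.1%, Panel A 30/75 = 40.0% → the 2025 panel
Translational research: the 2025 panel 25/46 = 54.3%, Panel A 37/79 = 46.8% → the 2025 panel
Applied research: the 2025 panel 8/12 = 66.7%, Panel A 111/189 = 58.7% → the 2025 panel
Infrastructure: the 2025 panel 56/151 = 37.1%, Panel A 7/29 = 24.1% → the 2025 panel
Overall: the 2025 panel 145/323 = 44.9%, Panel A 185/372 = 49.7% → Panel A
The 2025 panel wins each proposal group but Panel A wins overall — the comparison reverses. The 2025 panel's proposals skew toward infrastructure, which has a lower base rate.

Yes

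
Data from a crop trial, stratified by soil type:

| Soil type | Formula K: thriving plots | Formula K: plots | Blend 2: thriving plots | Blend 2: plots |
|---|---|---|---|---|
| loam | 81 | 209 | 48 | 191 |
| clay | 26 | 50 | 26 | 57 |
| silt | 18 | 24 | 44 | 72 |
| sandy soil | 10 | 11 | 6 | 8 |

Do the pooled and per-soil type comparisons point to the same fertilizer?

Loam: Formula K 81/209 = 38.8%, Blend 2 48/191 = 25.1% → Formula K
Clay: Formula K 26/50 = 52.0%, Blend 2 26/57 = 45.6% → Formula K
Silt: Formula K 18/24 = 75.0%, Blend 2 44/72 = 61.1% → Formula K
Sandy soil: Formula K 10/11 = 90.9%, Blend 2 6/8 = 75.0% → Formula K
Overall: Formula K 135/294 = 45.9%, Blend 2 124/328 = 37.8% → Formula K
Formula K wins overall and in every soil group — no reversal.

Yes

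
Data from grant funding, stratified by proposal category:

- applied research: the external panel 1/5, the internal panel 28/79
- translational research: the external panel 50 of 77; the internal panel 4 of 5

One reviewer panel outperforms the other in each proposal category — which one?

the internal panel

Applied research: the external panel 1/5 = 20.0%, the internal panel 28/79 = 35.4% → the internal panel
Translational research: the external panel 50/77 = 64.9%, the internal panel 4/5 = 80.0% → the internal panel
The internal panel has the higher rate in both groups.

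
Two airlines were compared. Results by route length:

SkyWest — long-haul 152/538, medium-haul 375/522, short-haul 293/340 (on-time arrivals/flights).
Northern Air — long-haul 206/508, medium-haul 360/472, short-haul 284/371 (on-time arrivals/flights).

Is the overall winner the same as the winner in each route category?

No

Long-haul: SkyWest 152/538 = 28.3%, Northern Air 206/508 = 40.6% → Northern Air
Medium-haul: SkyWest 375/522 = 71.8%, Northern Air 360/472 = 76.3% → Northern Air
Short-haul: SkyWest 293/340 = 86.2%, Northern Air 284/371 = 76.5% → SkyWest
Overall: SkyWest 820/1400 = 58.6%, Northern Air 850/1351 = 62.9% → Northern Air
Neither sweeps: SkyWest wins 1 of 3 groups, Northern Air wins 2. Northern Air wins overall but not every group — no Simpson reversal.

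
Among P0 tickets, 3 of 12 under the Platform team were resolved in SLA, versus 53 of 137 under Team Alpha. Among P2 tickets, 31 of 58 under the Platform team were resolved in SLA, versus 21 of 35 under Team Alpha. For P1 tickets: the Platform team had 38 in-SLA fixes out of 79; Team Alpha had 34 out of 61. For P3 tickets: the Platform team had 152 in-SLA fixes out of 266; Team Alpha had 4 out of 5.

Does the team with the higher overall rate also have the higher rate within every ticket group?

No

P0: the Platform team 3/12 = 25.0%, Team Alpha 53/137 = 38.7% → Team Alpha
P2: the Platform team 31/58 = 53.4%, Team Alpha 21/35 = 60.0% → Team Alpha
P1: the Platform team 38/79 = 48.1%, Team Alpha 34/61 = 55.7% → Team Alpha
P3: the Platform team 152/266 = 57.1%, Team Alpha 4/5 = 80.0% → Team Alpha
Overall: the Platform team 224/415 = 54.0%, Team Alpha 112/238 = 47.1% → the Platform team
Team Alpha wins each ticket group but the Platform team wins overall — the comparison reverses. Team Alpha's tickets skew toward P0, which has a lower base rate.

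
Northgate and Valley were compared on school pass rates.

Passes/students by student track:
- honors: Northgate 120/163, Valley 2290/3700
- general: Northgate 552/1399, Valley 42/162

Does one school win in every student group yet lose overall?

Yes

Honors: Northgate 120/163 = 73.6%, Valley 2290/3700 = 61.9% → Northgate
General: Northgate 552/1399 = 39.5%, Valley 42/162 = 25.9% → Northgate
Overall: Northgate 672/1562 = 43.0%, Valley 2332/3862 = 60.4% → Valley
Northgate wins each student group but Valley wins overall — the comparison reverses. Northgate's students skew toward general, which has a lower base rate.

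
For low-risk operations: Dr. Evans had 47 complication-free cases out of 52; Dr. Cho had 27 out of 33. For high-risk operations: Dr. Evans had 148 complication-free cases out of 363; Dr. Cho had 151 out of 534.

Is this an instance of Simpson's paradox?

Low-risk: Dr. Evans 47/52 = 90.4%, Dr. Cho 27/33 = 81.8% → Dr. Evans
High-risk: Dr. Evans 148/363 = 40.8%, Dr. Cho 151/534 = 28.3% → Dr. Evans
Overall: Dr. Evans 195/415 = 47.0%, Dr. Cho 178/567 = 31.4% → Dr. Evans
Dr. Evans wins overall and in every patient risk group — no reversal.

No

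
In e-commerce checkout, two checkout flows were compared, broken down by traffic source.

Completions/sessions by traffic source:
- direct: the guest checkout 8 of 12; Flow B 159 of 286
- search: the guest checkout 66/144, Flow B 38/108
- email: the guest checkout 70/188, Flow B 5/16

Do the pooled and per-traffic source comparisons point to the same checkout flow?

Direct: the guest checkout 8/12 = 66.7%, Flow B 159/286 = 55.6% → the guest checkout
Search: the guest checkout 66/144 = 45.8%, Flow B 38/108 = 35.2% → the guest checkout
Email: the guest checkout 70/188 = 37.2%, Flow B 5/16 = 31.2% → the guest checkout
Overall: the guest checkout 144/344 = 41.9%, Flow B 202/410 = 49.3% → Flow B
The guest checkout wins each traffic group but Flow B wins overall — the comparison reverses. The guest checkout's sessions skew toward email, which has a lower base rate.

No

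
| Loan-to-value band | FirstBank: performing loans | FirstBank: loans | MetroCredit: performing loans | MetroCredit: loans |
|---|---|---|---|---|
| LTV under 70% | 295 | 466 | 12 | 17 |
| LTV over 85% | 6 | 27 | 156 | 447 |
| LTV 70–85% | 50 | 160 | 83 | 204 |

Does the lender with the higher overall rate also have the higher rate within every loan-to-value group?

LTV under 70%: FirstBank 295/466 = 63.3%, MetroCredit 12/17 = 70.6% → MetroCredit
LTV over 85%: FirstBank 6/27 = 22.2%, MetroCredit 156/447 = 34.9% → MetroCredit
LTV 70–85%: FirstBank 50/160 = 31.2%, MetroCredit 83/204 = 40.7% → MetroCredit
Overall: FirstBank 351/653 = 53.8%, MetroCredit 251/668 = 37.6% → FirstBank
MetroCredit wins each loan-to-value group but FirstBank wins overall — the comparison reverses. MetroCredit's loans skew toward LTV over 85%, which has a lower base rate.

No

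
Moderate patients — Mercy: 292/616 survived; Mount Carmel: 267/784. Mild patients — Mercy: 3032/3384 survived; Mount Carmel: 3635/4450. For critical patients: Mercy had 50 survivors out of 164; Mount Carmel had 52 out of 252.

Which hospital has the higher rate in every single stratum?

Moderate: Mercy 292/616 = 47.4%, Mount Carmel 267/784 = 34.1% → Mercy
Mild: Mercy 3032/3384 = 89.6%, Mount Carmel 3635/4450 = 81.7% → Mercy
Critical: Mercy 50/164 = 30.5%, Mount Carmel 52/252 = 20.6% → Mercy
Mercy has the higher rate in all 3 groups.

Mercy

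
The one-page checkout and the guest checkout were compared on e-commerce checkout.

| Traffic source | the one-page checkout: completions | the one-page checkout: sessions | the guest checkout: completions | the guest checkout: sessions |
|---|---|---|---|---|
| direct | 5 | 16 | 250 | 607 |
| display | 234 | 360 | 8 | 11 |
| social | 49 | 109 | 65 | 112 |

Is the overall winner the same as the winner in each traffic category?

No

Direct: the one-page checkout 5/16 = 31.2%, the guest checkout 250/607 = 41.2% → the guest checkout
Display: the one-page checkout 234/360 = 65.0%, the guest checkout 8/11 = 72.7% → the guest checkout
Social: the one-page checkout 49/109 = 45.0%, the guest checkout 65/112 = 58.0% → the guest checkout
Overall: the one-page checkout 288/485 = 59.4%, the guest checkout 323/730 = 44.2% → the one-page checkout
The guest checkout wins each traffic group but the one-page checkout wins overall — the comparison reverses. The guest checkout's sessions skew toward direct, which has a lower base rate.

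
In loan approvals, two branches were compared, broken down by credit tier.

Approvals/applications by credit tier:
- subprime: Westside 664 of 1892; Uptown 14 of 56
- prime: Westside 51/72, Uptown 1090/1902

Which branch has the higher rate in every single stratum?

Subprime: Westside 664/1892 = 35.1%, Uptown 14/56 = 25.0% → Westside
Prime: Westside 51/72 = 70.8%, Uptown 1090/1902 = 57.3% → Westside
Westside has the higher rate in both groups.

Westside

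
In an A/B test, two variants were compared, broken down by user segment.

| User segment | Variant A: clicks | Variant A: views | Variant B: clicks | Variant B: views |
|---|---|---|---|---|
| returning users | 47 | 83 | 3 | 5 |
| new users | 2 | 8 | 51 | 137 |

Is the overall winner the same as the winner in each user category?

Returning users: Variant A 47/83 = 56.6%, Variant B 3/5 = 60.0% → Variant B
New users: Variant A 2/8 = 25.0%, Variant B 51/137 = 37.2% → Variant B
Overall: Variant A 49/91 = 53.8%, Variant B 54/142 = 38.0% → Variant A
Variant B wins each user group but Variant A wins overall — the comparison reverses. Variant B's views skew toward new users, which has a lower base rate.

No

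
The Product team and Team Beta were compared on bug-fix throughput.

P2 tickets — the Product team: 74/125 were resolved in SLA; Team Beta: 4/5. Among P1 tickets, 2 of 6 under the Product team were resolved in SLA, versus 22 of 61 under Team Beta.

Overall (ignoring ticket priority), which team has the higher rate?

the Product team

P2: the Product team 74/125 = 59.2%, Team Beta 4/5 = 80.0% → Team Beta
P1: the Product team 2/6 = 33.3%, Team Beta 22/61 = 36.1% → Team Beta
Overall: the Product team 76/131 = 58.0%, Team Beta 26/66 = 39.4% → the Product team
(Team Beta wins every ticket group but the Product team wins overall — Team Beta's tickets skew toward the low-rate P1 group.)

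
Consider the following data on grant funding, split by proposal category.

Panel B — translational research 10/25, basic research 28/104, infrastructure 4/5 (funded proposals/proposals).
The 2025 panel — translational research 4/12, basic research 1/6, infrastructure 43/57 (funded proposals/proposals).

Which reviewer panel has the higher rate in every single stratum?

Translational research: Panel B 10/25 = 40.0%, the 2025 panel 4/12 = 33.3% → Panel B
Basic research: Panel B 28/104 = 26.9%, the 2025 panel 1/6 = 16.7% → Panel B
Infrastructure: Panel B 4/5 = 80.0%, the 2025 panel 43/57 = 75.4% → Panel B
Panel B has the higher rate in all 3 groups.

Panel B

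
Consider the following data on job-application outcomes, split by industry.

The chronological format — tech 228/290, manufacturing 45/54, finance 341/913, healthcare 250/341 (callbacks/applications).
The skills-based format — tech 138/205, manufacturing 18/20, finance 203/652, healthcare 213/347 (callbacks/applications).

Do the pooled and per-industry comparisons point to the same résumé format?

Tech: the chronological format 228/290 = 78.6%, the skills-based format 138/205 = 67.3% → the chronological format
Manufacturing: the chronological format 45/54 = 83.3%, the skills-based format 18/20 = 90.0% → the skills-based format
Finance: the chronological format 341/913 = 37.3%, the skills-based format 203/652 = 31.1% → the chronological format
Healthcare: the chronological format 250/341 = 73.3%, the skills-based format 213/347 = 61.4% → the chronological format
Overall: the chronological format 864/1598 = 54.1%, the skills-based format 572/1224 = 46.7% → the chronological format
Neither sweeps: the chronological format wins 3 of 4 groups, the skills-based format wins 1. The chronological format wins overall but not every group — no Simpson reversal.

No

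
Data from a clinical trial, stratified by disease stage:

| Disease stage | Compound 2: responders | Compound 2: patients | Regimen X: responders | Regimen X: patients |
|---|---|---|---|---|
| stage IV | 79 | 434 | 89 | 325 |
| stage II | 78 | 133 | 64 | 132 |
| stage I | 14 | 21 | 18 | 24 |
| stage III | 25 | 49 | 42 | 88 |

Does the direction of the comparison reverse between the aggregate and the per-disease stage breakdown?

No

Stage IV: Compound 2 79/434 = 18.2%, Regimen X 89/325 = 27.4% → Regimen X
Stage II: Compound 2 78/133 = 58.6%, Regimen X 64/132 = 48.5% → Compound 2
Stage I: Compound 2 14/21 = 66.7%, Regimen X 18/24 = 75.0% → Regimen X
Stage III: Compound 2 25/49 = 51.0%, Regimen X 42/88 = 47.7% → Compound 2
Overall: Compound 2 196/637 = 30.8%, Regimen X 213/569 = 37.4% → Regimen X
Neither sweeps: Compound 2 wins 2 of 4 groups, Regimen X wins 2. Regimen X wins overall but not every group — no Simpson reversal.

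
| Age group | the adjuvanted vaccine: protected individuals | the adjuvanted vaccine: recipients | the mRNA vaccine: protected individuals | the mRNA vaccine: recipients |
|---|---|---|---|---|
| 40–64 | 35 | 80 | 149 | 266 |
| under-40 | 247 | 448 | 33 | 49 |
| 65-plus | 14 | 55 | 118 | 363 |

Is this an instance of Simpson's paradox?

40–64: the adjuvanted vaccine 35/80 = 43.8%, the mRNA vaccine 149/266 = 56.0% → the mRNA vaccine
Under-40: the adjuvanted vaccine 247/448 = 55.1%, the mRNA vaccine 33/49 = 67.3% → the mRNA vaccine
65-plus: the adjuvanted vaccine 14/55 = 25.5%, the mRNA vaccine 118/363 = 32.5% → the mRNA vaccine
Overall: the adjuvanted vaccine 296/583 = 50.8%, the mRNA vaccine 300/678 = 44.2% → the adjuvanted vaccine
The mRNA vaccine wins each age group but the adjuvanted vaccine wins overall — the comparison reverses. The mRNA vaccine's recipients skew toward 65-plus, which has a lower base rate.

Yes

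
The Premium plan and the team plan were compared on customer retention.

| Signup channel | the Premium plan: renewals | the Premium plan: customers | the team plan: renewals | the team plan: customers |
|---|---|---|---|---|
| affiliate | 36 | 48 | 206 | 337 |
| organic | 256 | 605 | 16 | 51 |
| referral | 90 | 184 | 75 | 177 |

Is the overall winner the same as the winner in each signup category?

No

Affiliate: the Premium plan 36/48 = 75.0%, the team plan 206/337 = 61.1% → the Premium plan
Organic: the Premium plan 256/605 = 42.3%, the team plan 16/51 = 31.4% → the Premium plan
Referral: the Premium plan 90/184 = 48.9%, the team plan 75/177 = 42.4% → the Premium plan
Overall: the Premium plan 382/837 = 45.6%, the team plan 297/565 = 52.6% → the team plan
The Premium plan wins each signup group but the team plan wins overall — the comparison reverses. The Premium plan's customers skew toward organic, which has a lower base rate.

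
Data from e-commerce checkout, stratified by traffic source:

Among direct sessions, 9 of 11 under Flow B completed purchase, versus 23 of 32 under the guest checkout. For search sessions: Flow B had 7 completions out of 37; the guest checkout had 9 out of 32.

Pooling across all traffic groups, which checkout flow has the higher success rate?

the guest checkout

Direct: Flow B 9/11 = 81.8%, the guest checkout 23/32 = 71.9% → Flow B
Search: Flow B 7/37 = 18.9%, the guest checkout 9/32 = 28.1% → the guest checkout
Overall: Flow B 16/48 = 33.3%, the guest checkout 32/64 = 50.0% → the guest checkout
(Neither sweeps every traffic group, but the guest checkout has the higher pooled rate.)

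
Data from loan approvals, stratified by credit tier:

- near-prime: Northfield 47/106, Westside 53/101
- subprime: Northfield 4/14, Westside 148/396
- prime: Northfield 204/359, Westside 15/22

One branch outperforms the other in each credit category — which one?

Near-prime: Northfield 47/106 = 44.3%, Westside 53/101 = 52.5% → Westside
Subprime: Northfield 4/14 = 28.6%, Westside 148/396 = 37.4% → Westside
Prime: Northfield 204/359 = 56.8%, Westside 15/22 = 68.2% → Westside
Westside has the higher rate in all 3 groups.

Westside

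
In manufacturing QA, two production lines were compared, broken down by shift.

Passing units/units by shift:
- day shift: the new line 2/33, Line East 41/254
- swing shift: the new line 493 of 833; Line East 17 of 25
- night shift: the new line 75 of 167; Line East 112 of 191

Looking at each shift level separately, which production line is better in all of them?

Line East

Day shift: the new line 2/33 = 6.1%, Line East 41/254 = 16.1% → Line East
Swing shift: the new line 493/833 = 59.2%, Line East 17/25 = 68.0% → Line East
Night shift: the new line 75/167 = 44.9%, Line East 112/191 = 58.6% → Line East
Line East has the higher rate in all 3 groups.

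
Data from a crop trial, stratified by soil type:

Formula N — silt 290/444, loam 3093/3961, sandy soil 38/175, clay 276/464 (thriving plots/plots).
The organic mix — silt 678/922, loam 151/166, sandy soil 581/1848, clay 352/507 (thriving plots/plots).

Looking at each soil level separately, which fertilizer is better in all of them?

the organic mix

Silt: Formula N 290/444 = 65.3%, the organic mix 678/922 = 73.5% → the organic mix
Loam: Formula N 3093/3961 = 78.1%, the organic mix 151/166 = 91.0% → the organic mix
Sandy soil: Formula N 38/175 = 21.7%, the organic mix 581/1848 = 31.4% → the organic mix
Clay: Formula N 276/464 = 59.5%, the organic mix 352/507 = 69.4% → the organic mix
The organic mix has the higher rate in all 4 groups.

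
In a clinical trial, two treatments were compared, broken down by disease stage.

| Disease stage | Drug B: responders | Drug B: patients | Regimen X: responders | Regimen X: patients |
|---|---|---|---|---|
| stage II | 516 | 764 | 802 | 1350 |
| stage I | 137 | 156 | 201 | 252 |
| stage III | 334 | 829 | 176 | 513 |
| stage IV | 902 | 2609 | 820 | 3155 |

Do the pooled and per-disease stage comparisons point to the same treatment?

Yes

Stage II: Drug B 516/764 = 67.5%, Regimen X 802/1350 = 59.4% → Drug B
Stage I: Drug B 137/156 = 87.8%, Regimen X 201/252 = 79.8% → Drug B
Stage III: Drug B 334/829 = 40.3%, Regimen X 176/513 = 34.3% → Drug B
Stage IV: Drug B 902/2609 = 34.6%, Regimen X 820/3155 = 26.0% → Drug B
Overall: Drug B 1889/4358 = 43.3%, Regimen X 1999/5270 = 37.9% → Drug B
Drug B wins overall and in every disease group — no reversal.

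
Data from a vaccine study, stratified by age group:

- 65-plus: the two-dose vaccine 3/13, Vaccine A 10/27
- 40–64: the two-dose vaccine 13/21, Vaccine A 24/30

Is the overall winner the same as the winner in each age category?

Yes

65-plus: the two-dose vaccine 3/13 = 23.1%, Vaccine A 10/27 = 37.0% → Vaccine A
40–64: the two-dose vaccine 13/21 = 61.9%, Vaccine A 24/30 = 80.0% → Vaccine A
Overall: the two-dose vaccine 16/34 = 47.1%, Vaccine A 34/57 = 59.6% → Vaccine A
Vaccine A wins overall and in every age group — no reversal.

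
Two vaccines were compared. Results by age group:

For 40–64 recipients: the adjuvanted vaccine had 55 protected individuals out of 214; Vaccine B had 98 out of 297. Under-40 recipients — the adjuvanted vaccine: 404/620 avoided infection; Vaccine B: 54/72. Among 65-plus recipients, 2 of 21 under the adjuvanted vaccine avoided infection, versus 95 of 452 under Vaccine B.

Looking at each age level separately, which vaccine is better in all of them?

40–64: the adjuvanted vaccine 55/214 = 25.7%, Vaccine B 98/297 = 33.0% → Vaccine B
Under-40: the adjuvanted vaccine 404/620 = 65.2%, Vaccine B 54/72 = 75.0% → Vaccine B
65-plus: the adjuvanted vaccine 2/21 = 9.5%, Vaccine B 95/452 = 21.0% → Vaccine B
Vaccine B has the higher rate in all 3 groups.

Vaccine B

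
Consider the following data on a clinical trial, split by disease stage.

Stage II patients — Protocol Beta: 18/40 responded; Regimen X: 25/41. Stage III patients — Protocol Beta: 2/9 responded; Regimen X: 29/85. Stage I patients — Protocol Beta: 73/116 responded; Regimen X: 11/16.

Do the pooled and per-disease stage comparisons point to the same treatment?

Stage II: Protocol Beta 18/40 = 45.0%, Regimen X 25/41 = 61.0% → Regimen X
Stage III: Protocol Beta 2/9 = 22.2%, Regimen X 29/85 = 34.1% → Regimen X
Stage I: Protocol Beta 73/116 = 62.9%, Regimen X 11/16 = 68.8% → Regimen X
Overall: Protocol Beta 93/165 = 56.4%, Regimen X 65/142 = 45.8% → Protocol Beta
Regimen X wins each disease group but Protocol Beta wins overall — the comparison reverses. Regimen X's patients skew toward stage III, which has a lower base rate.

No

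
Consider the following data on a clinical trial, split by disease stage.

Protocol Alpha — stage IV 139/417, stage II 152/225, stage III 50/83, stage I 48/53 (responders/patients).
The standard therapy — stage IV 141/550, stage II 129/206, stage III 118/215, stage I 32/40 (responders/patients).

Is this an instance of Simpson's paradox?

Stage IV: Protocol Alpha 139/417 = 33.3%, the standard therapy 141/550 = 25.6% → Protocol Alpha
Stage II: Protocol Alpha 152/225 = 67.6%, the standard therapy 129/206 = 62.6% → Protocol Alpha
Stage III: Protocol Alpha 50/83 = 60.2%, the standard therapy 118/215 = 54.9% → Protocol Alpha
Stage I: Protocol Alpha 48/53 = 90.6%, the standard therapy 32/40 = 80.0% → Protocol Alpha
Overall: Protocol Alpha 389/778 = 50.0%, the standard therapy 420/1011 = 41.5% → Protocol Alpha
Protocol Alpha wins overall and in every disease group — no reversal.

No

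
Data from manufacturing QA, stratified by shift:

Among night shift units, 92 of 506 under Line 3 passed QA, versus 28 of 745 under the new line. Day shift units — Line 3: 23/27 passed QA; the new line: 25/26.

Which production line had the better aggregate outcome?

Line 3

Night shift: Line 3 92/506 = 18.2%, the new line 28/745 = 3.8% → Line 3
Day shift: Line 3 23/27 = 85.2%, the new line 25/26 = 96.2% → the new line
Overall: Line 3 115/533 = 21.6%, the new line 53/771 = 6.9% → Line 3
(Neither sweeps every shift group, but Line 3 has the higher pooled rate.)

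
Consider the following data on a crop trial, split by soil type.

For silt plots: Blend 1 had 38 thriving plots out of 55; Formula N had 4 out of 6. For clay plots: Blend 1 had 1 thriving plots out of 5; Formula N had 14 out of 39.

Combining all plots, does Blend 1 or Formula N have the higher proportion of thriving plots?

Silt: Blend 1 38/55 = 69.1%, Formula N 4/6 = 66.7% → Blend 1
Clay: Blend 1 1/5 = 20.0%, Formula N 14/39 = 35.9% → Formula N
Overall: Blend 1 39/60 = 65.0%, Formula N 18/45 = 40.0% → Blend 1
(Neither sweeps every soil group, but Blend 1 has the higher pooled rate.)

Blend 1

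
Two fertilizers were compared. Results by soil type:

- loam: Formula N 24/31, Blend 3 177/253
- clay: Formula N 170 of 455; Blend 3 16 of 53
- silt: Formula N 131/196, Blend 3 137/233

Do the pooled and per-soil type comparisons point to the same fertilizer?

Loam: Formula N 24/31 = 77.4%, Blend 3 177/253 = 70.0% → Formula N
Clay: Formula N 170/455 = 37.4%, Blend 3 16/53 = 30.2% → Formula N
Silt: Formula N 131/196 = 66.8%, Blend 3 137/233 = 58.8% → Formula N
Overall: Formula N 325/682 = 47.7%, Blend 3 330/539 = 61.2% → Blend 3
Formula N wins each soil group but Blend 3 wins overall — the comparison reverses. Formula N's plots skew toward clay, which has a lower base rate.

No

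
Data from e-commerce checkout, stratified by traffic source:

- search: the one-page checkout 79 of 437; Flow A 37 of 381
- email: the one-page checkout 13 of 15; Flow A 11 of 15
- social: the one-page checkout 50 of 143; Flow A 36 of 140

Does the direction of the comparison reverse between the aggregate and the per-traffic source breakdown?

No

Search: the one-page checkout 79/437 = 18.1%, Flow A 37/381 = 9.7% → the one-page checkout
Email: the one-page checkout 13/15 = 86.7%, Flow A 11/15 = 73.3% → the one-page checkout
Social: the one-page checkout 50/143 = 35.0%, Flow A 36/140 = 25.7% → the one-page checkout
Overall: the one-page checkout 142/595 = 23.9%, Flow A 84/536 = 15.7% → the one-page checkout
The one-page checkout wins overall and in every traffic group — no reversal.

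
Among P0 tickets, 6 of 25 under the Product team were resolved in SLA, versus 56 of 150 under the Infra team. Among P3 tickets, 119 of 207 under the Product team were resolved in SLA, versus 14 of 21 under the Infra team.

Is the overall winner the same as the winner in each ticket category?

No

P0: the Product team 6/25 = 24.0%, the Infra team 56/150 = 37.3% → the Infra team
P3: the Product team 119/207 = 57.5%, the Infra team 14/21 = 66.7% → the Infra team
Overall: the Product team 125/232 = 53.9%, the Infra team 70/171 = 40.9% → the Product team
The Infra team wins each ticket group but the Product team wins overall — the comparison reverses. The Infra team's tickets skew toward P0, which has a lower base rate.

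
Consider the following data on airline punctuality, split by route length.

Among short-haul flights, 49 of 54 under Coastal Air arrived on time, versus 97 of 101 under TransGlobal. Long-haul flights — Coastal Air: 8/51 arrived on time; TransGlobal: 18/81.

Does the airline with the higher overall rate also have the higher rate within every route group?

Short-haul: Coastal Air 49/54 = 90.7%, TransGlobal 97/101 = 96.0% → TransGlobal
Long-haul: Coastal Air 8/51 = 15.7%, TransGlobal 18/81 = 22.2% → TransGlobal
Overall: Coastal Air 57/105 = 54.3%, TransGlobal 115/182 = 63.2% → TransGlobal
TransGlobal wins overall and in every route group — no reversal.

Yes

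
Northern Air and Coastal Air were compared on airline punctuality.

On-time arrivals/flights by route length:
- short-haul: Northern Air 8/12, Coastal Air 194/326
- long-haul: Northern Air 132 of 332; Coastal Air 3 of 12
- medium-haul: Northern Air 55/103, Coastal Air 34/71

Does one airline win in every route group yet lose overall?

Yes

Short-haul: Northern Air 8/12 = 66.7%, Coastal Air 194/326 = 59.5% → Northern Air
Long-haul: Northern Air 132/332 = 39.8%, Coastal Air 3/12 = 25.0% → Northern Air
Medium-haul: Northern Air 55/103 = 53.4%, Coastal Air 34/71 = 47.9% → Northern Air
Overall: Northern Air 195/447 = 43.6%, Coastal Air 231/409 = 56.5% → Coastal Air
Northern Air wins each route group but Coastal Air wins overall — the comparison reverses. Northern Air's flights skew toward long-haul, which has a lower base rate.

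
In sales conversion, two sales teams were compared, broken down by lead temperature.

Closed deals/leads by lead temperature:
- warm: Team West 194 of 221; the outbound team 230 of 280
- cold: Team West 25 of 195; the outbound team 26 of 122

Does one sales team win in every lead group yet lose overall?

Warm: Team West 194/221 = 87.8%, the outbound team 230/280 = 82.1% → Team West
Cold: Team West 25/195 = 12.8%, the outbound team 26/122 = 21.3% → the outbound team
Overall: Team West 219/416 = 52.6%, the outbound team 256/402 = 63.7% → the outbound team
Neither sweeps: Team West wins 1 of 2 groups, the outbound team wins 1. The outbound team wins overall but not every group — no Simpson reversal.

No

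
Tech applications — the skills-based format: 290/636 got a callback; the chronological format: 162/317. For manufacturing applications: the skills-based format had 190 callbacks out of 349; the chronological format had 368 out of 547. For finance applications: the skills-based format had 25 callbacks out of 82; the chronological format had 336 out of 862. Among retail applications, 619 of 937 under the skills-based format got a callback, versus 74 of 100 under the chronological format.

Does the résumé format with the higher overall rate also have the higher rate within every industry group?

Tech: the skills-based format 290/636 = 45.6%, the chronological format 162/317 = 51.1% → the chronological format
Manufacturing: the skills-based format 190/349 = 54.4%, the chronological format 368/547 = 67.3% → the chronological format
Finance: the skills-based format 25/82 = 30.5%, the chronological format 336/862 = 39.0% → the chronological format
Retail: the skills-based format 619/937 = 66.1%, the chronological format 74/100 = 74.0% → the chronological format
Overall: the skills-based format 1124/2004 = 56.1%, the chronological format 940/1826 = 51.5% → the skills-based format
The chronological format wins each industry group but the skills-based format wins overall — the comparison reverses. The chronological format's applications skew toward finance, which has a lower base rate.

No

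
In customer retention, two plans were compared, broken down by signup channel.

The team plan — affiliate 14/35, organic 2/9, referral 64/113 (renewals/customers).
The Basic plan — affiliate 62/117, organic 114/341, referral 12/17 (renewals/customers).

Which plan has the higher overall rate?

the team plan

Affiliate: the team plan 14/35 = 40.0%, the Basic plan 62/117 = 53.0% → the Basic plan
Organic: the team plan 2/9 = 22.2%, the Basic plan 114/341 = 33.4% → the Basic plan
Referral: the team plan 64/113 = 56.6%, the Basic plan 12/17 = 70.6% → the Basic plan
Overall: the team plan 80/157 = 51.0%, the Basic plan 188/475 = 39.6% → the team plan
(The Basic plan wins every signup group but the team plan wins overall — the Basic plan's customers skew toward the low-rate organic group.)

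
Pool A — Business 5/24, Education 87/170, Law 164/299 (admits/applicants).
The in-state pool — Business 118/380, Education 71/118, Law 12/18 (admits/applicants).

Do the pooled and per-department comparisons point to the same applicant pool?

No

Business: Pool A 5/24 = 20.8%, the in-state pool 118/380 = 31.1% → the in-state pool
Education: Pool A 87/170 = 51.2%, the in-state pool 71/118 = 60.2% → the in-state pool
Law: Pool A 164/299 = 54.8%, the in-state pool 12/18 = 66.7% → the in-state pool
Overall: Pool A 256/493 = 51.9%, the in-state pool 201/516 = 39.0% → Pool A
The in-state pool wins each department group but Pool A wins overall — the comparison reverses. The in-state pool's applicants skew toward Business, which has a lower base rate.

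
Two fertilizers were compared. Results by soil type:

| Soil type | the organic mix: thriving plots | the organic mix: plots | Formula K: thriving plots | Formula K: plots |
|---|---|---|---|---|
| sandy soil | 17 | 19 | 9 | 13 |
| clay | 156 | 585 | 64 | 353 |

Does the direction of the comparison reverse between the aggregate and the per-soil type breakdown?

No

Sandy soil: the organic mix 17/19 = 89.5%, Formula K 9/13 = 69.2% → the organic mix
Clay: the organic mix 156/585 = 26.7%, Formula K 64/353 = 18.1% → the organic mix
Overall: the organic mix 173/604 = 28.6%, Formula K 73/366 = 19.9% → the organic mix
The organic mix wins overall and in every soil group — no reversal.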